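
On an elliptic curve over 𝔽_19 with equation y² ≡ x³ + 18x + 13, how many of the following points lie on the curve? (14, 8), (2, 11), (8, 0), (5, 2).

1

(14, 8): 8² ≡ 7, rhs ≡ 7 → on.
(2, 11): 11² ≡ 7, rhs ≡ 0 → off.
(8, 0): 0² ≡ 0, rhs ≡ 4 → off.
(5, 2): 2² ≡ 4, rhs ≡ 0 → off.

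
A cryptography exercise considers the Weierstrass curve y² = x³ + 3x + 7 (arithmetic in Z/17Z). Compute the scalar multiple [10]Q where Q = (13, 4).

(2, 2)

Double-and-add on 10 = (1010)₂. Start with Q = (13, 4) for the leading 1-bit.
double: tangent at (13, 4): λ = (3·13² + 3)/(2·4) ≡ 0/8. 8⁻¹ ≡ 15 (mod 17), so λ ≡ 0·15 ≡ 0.
  x = λ² - 13 - 13 = 0 - 26 ≡ 8; y = λ·(13 - 8) - 4 ≡ 13. → (8, 13)
double: tangent at (8, 13): λ = (3·8² + 3)/(2·13) ≡ 8/9. 9⁻¹ ≡ 2 (mod 17) since 9·2 = 18 ≡ 1, so λ ≡ 8·2 ≡ 16.
  x = λ² - 8 - 8 = 256 - 16 ≡ 2; y = λ·(8 - 2) - 13 ≡ 15. → (2, 15)
add Q: (2, 15) + (13, 4). λ = (4 - 15)/(13 - 2) ≡ 6/11 mod 17. 11⁻¹ ≡ 14 (mod 17), so λ ≡ 16.
  x = λ² - 2 - 13 = 256 - 15 ≡ 3; y = λ·(2 - 3) - 15 ≡ 3. → (3, 3)
double: tangent at (3, 3): λ = (3·3² + 3)/(2·3) ≡ 13/6. 6⁻¹ ≡ 3 (mod 17), so λ ≡ 13·3 ≡ 5.
  x = λ² - 3 - 3 = 25 - 6 ≡ 2; y = λ·(3 - 2) - 3 ≡ 2. → (2, 2)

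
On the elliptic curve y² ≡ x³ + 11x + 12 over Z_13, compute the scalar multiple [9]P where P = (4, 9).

Repeated addition: build up to 9P.
2P: tangent at (4, 9): λ = (3·4² + 11)/(2·9) ≡ 7/5. 5⁻¹ ≡ 8 (mod 13), so λ ≡ 7·8 ≡ 4.
  x = λ² - 4 - 4 = 16 - 8 ≡ 8; y = λ·(4 - 8) - 9 ≡ 1. → (8, 1)
3P: (8, 1) + (4, 9). λ = (9 - 1)/(4 - 8) ≡ 8/9 mod 13. 9⁻¹ ≡ 3 (mod 13), so λ ≡ 11.
  x = λ² - 8 - 4 = 121 - 12 ≡ 5; y = λ·(8 - 5) - 1 ≡ 6. → (5, 6)
4P: (5, 6) + (4, 9). λ = (9 - 6)/(4 - 5) ≡ 3/12 mod 13. 12⁻¹ ≡ 12 (mod 13) since 12·12 = 144 ≡ 1, so λ ≡ 10.
  x = λ² - 5 - 4 = 100 - 9 ≡ 0; y = λ·(5 - 0) - 6 ≡ 5. → (0, 5)
5P: (0, 5) + (4, 9). λ = (9 - 5)/(4 - 0) ≡ 4/4 mod 13. 4⁻¹ ≡ 10 (mod 13), so λ ≡ 1.
  x = λ² - 0 - 4 = 1 - 4 ≡ 10; y = λ·(0 - 10) - 5 ≡ 11. → (10, 11)
6P: (10, 11) + (4, 9). λ = (9 - 11)/(4 - 10) ≡ 11/7 mod 13. 7⁻¹ ≡ 2 (mod 13), so λ ≡ 9.
  x = λ² - 10 - 4 = 81 - 14 ≡ 2; y = λ·(10 - 2) - 11 ≡ 9. → (2, 9)
7P: (2, 9) + (4, 9). λ = (9 - 9)/(4 - 2) ≡ 0/2 mod 13. 2⁻¹ ≡ 7 (mod 13) since 2·7 = 14 ≡ 1, so λ ≡ 0.
  x = λ² - 2 - 4 = 0 - 6 ≡ 7; y = λ·(2 - 7) - 9 ≡ 4. → (7, 4)
8P: (7, 4) + (4, 9). λ = (9 - 4)/(4 - 7) ≡ 5/10 mod 13. 10⁻¹ ≡ 4 (mod 13), so λ ≡ 7.
  x = λ² - 7 - 4 = 49 - 11 ≡ 12; y = λ·(7 - 12) - 4 ≡ 0. → (12, 0)
9P: (12, 0) + (4, 9). λ = (9 - 0)/(4 - 12) ≡ 9/5 mod 13. 5⁻¹ ≡ 8 (mod 13) since 5·8 = 40 ≡ 1, so λ ≡ 7.
  x = λ² - 12 - 4 = 49 - 16 ≡ 7; y = λ·(12 - 7) - 0 ≡ 9. → (7, 9)

(7, 9)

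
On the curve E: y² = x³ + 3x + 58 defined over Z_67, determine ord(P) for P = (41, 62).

3

2P: tangent at (41, 62): λ = (3·41² + 3)/(2·62) ≡ 21/57. 57⁻¹ ≡ 20 (mod 67), so λ ≡ 21·20 ≡ 18.
  x = λ² - 41 - 41 = 324 - 82 ≡ 41; y = λ·(41 - 41) - 62 ≡ 5. → (41, 5)
3P: (41, 5) + (41, 62): same x and y₁ ≡ -y₂, so the sum is O.
3P = O, so the order is 3.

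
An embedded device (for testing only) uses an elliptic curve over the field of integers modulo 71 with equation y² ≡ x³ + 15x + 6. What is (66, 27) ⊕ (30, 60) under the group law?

(0, 19)

(66, 27) + (30, 60). λ = (60 - 27)/(30 - 66) ≡ 33/35 mod 71. 35⁻¹ ≡ 69 (mod 71) since 35·69 = 2415 ≡ 1, so λ ≡ 5.
  x = λ² - 66 - 30 = 25 - 96 ≡ 0; y = λ·(66 - 0) - 27 ≡ 19. → (0, 19)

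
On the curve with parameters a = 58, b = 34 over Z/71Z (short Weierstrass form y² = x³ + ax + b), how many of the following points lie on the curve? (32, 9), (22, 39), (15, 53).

(32, 9): 9² ≡ 10, rhs ≡ 10 → on.
(22, 39): 39² ≡ 30, rhs ≡ 30 → on.
(15, 53): 53² ≡ 40, rhs ≡ 19 → off.

2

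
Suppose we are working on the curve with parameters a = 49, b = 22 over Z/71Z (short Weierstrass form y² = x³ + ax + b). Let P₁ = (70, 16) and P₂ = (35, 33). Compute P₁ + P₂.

(57, 0)

(70, 16) + (35, 33). λ = (33 - 16)/(35 - 70) ≡ 17/36 mod 71. 36⁻¹ ≡ 2 (mod 71), so λ ≡ 34.
  x = λ² - 70 - 35 = 1156 - 105 ≡ 57; y = λ·(70 - 57) - 16 ≡ 0. → (57, 0)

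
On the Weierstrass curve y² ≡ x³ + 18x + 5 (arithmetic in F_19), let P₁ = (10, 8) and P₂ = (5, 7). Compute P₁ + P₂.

(10, 8) + (5, 7). λ = (7 - 8)/(5 - 10) ≡ 18/14 mod 19. 14⁻¹ ≡ 15 (mod 19) since 14·15 = 210 ≡ 1, so λ ≡ 4.
  x = λ² - 10 - 5 = 16 - 15 ≡ 1; y = λ·(10 - 1) - 8 ≡ 9. → (1, 9)

(1, 9)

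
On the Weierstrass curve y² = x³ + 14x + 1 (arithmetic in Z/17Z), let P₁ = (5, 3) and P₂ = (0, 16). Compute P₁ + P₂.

(14, 0)

(5, 3) + (0, 16). λ = (16 - 3)/(0 - 5) ≡ 13/12 mod 17. 12⁻¹ ≡ 10 (mod 17) since 12·10 = 120 ≡ 1, so λ ≡ 11.
  x = λ² - 5 - 0 = 121 - 5 ≡ 14; y = λ·(5 - 14) - 3 ≡ 0. → (14, 0)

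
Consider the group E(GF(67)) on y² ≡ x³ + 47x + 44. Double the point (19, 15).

tangent at (19, 15): λ = (3·19² + 47)/(2·15) ≡ 58/30. 30⁻¹ ≡ 38 (mod 67), so λ ≡ 58·38 ≡ 60.
  x = λ² - 19 - 19 = 3600 - 38 ≡ 11; y = λ·(19 - 11) - 15 ≡ 63. → (11, 63)

(11, 63)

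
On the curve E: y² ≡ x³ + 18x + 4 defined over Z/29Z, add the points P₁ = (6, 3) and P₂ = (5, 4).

(6, 3) + (5, 4). λ = (4 - 3)/(5 - 6) ≡ 1/28 mod 29. 28⁻¹ ≡ 28 (mod 29), so λ ≡ 28.
  x = λ² - 6 - 5 = 784 - 11 ≡ 19; y = λ·(6 - 19) - 3 ≡ 10. → (19, 10)

(19, 10)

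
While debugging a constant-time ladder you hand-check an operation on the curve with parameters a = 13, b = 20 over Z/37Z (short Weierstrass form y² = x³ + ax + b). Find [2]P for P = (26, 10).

tangent at (26, 10): λ = (3·26² + 13)/(2·10) ≡ 6/20. 20⁻¹ ≡ 13 (mod 37), so λ ≡ 6·13 ≡ 4.
  x = λ² - 26 - 26 = 16 - 52 ≡ 1; y = λ·(26 - 1) - 10 ≡ 16. → (1, 16)

(1, 16)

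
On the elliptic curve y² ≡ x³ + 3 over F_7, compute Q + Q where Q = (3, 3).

tangent at (3, 3): λ = (3·3² + 0)/(2·3) ≡ 6/6. 6⁻¹ ≡ 6 (mod 7), so λ ≡ 6·6 ≡ 1.
  x = λ² - 3 - 3 = 1 - 6 ≡ 2; y = λ·(3 - 2) - 3 ≡ 5. → (2, 5)

(2, 5)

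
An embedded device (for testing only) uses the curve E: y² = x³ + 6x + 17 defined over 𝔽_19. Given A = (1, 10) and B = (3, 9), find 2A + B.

First 2A:
Repeated addition: build up to 2A.
2A: tangent at (1, 10): λ = (3·1² + 6)/(2·10) ≡ 9/1. 1⁻¹ ≡ 1 (mod 19) since 1·1 = 1 ≡ 1, so λ ≡ 9·1 ≡ 9.
  x = λ² - 1 - 1 = 81 - 2 ≡ 3; y = λ·(1 - 3) - 10 ≡ 10. → (3, 10)
2A = (3, 10).
Finally 2A + B:
(3, 10) + (3, 9): same x and y₁ ≡ -y₂, so the sum is the point at infinity.

O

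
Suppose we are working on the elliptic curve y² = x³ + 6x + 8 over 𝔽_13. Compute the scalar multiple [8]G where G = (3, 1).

(3, 12)

Repeated addition: build up to 8G.
2G: tangent at (3, 1): λ = (3·3² + 6)/(2·1) ≡ 7/2. 2⁻¹ ≡ 7 (mod 13), so λ ≡ 7·7 ≡ 10.
  x = λ² - 3 - 3 = 100 - 6 ≡ 3; y = λ·(3 - 3) - 1 ≡ 12. → (3, 12)
3G: (3, 12) + (3, 1): same x and y₁ ≡ -y₂, so the sum is O.
4G: O + (3, 1) = (3, 1) (identity).
5G: tangent at (3, 1): λ = (3·3² + 6)/(2·1) ≡ 7/2. 2⁻¹ ≡ 7 (mod 13) since 2·7 = 14 ≡ 1, so λ ≡ 7·7 ≡ 10.
  x = λ² - 3 - 3 = 100 - 6 ≡ 3; y = λ·(3 - 3) - 1 ≡ 12. → (3, 12)
6G: (3, 12) + (3, 1): same x and y₁ ≡ -y₂, so the sum is O.
7G: O + (3, 1) = (3, 1) (identity).
8G: tangent at (3, 1): λ = (3·3² + 6)/(2·1) ≡ 7/2. 2⁻¹ ≡ 7 (mod 13), so λ ≡ 7·7 ≡ 10.
  x = λ² - 3 - 3 = 100 - 6 ≡ 3; y = λ·(3 - 3) - 1 ≡ 12. → (3, 12)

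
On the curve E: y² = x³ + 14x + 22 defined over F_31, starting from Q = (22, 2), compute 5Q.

(4, 7)

Repeated addition: build up to 5Q.
2Q: tangent at (22, 2): λ = (3·22² + 14)/(2·2) ≡ 9/4. 4⁻¹ ≡ 8 (mod 31), so λ ≡ 9·8 ≡ 10.
  x = λ² - 22 - 22 = 100 - 44 ≡ 25; y = λ·(22 - 25) - 2 ≡ 30. → (25, 30)
3Q: (25, 30) + (22, 2). λ = (2 - 30)/(22 - 25) ≡ 3/28 mod 31. 28⁻¹ ≡ 10 (mod 31) since 28·10 = 280 ≡ 1, so λ ≡ 30.
  x = λ² - 25 - 22 = 900 - 47 ≡ 16; y = λ·(25 - 16) - 30 ≡ 23. → (16, 23)
4Q: (16, 23) + (22, 2). λ = (2 - 23)/(22 - 16) ≡ 10/6 mod 31. 6⁻¹ ≡ 26 (mod 31) since 6·26 = 156 ≡ 1, so λ ≡ 12.
  x = λ² - 16 - 22 = 144 - 38 ≡ 13; y = λ·(16 - 13) - 23 ≡ 13. → (13, 13)
5Q: (13, 13) + (22, 2). λ = (2 - 13)/(22 - 13) ≡ 20/9 mod 31. 9⁻¹ ≡ 7 (mod 31), so λ ≡ 16.
  x = λ² - 13 - 22 = 256 - 35 ≡ 4; y = λ·(13 - 4) - 13 ≡ 7. → (4, 7)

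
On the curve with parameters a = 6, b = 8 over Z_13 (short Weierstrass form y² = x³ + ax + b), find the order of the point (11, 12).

2P: tangent at (11, 12): λ = (3·11² + 6)/(2·12) ≡ 5/11. 11⁻¹ ≡ 6 (mod 13), so λ ≡ 5·6 ≡ 4.
  x = λ² - 11 - 11 = 16 - 22 ≡ 7; y = λ·(11 - 7) - 12 ≡ 4. → (7, 4)
3P: (7, 4) + (11, 12). λ = (12 - 4)/(11 - 7) ≡ 8/4 mod 13. 4⁻¹ ≡ 10 (mod 13), so λ ≡ 2.
  x = λ² - 7 - 11 = 4 - 18 ≡ 12; y = λ·(7 - 12) - 4 ≡ 12. → (12, 12)
4P: (12, 12) + (11, 12). λ = (12 - 12)/(11 - 12) ≡ 0/12 mod 13. 12⁻¹ ≡ 12 (mod 13), so λ ≡ 0.
  x = λ² - 12 - 11 = 0 - 23 ≡ 3; y = λ·(12 - 3) - 12 ≡ 1. → (3, 1)
5P: (3, 1) + (11, 12). λ = (12 - 1)/(11 - 3) ≡ 11/8 mod 13. 8⁻¹ ≡ 5 (mod 13), so λ ≡ 3.
  x = λ² - 3 - 11 = 9 - 14 ≡ 8; y = λ·(3 - 8) - 1 ≡ 10. → (8, 10)
6P: (8, 10) + (11, 12). λ = (12 - 10)/(11 - 8) ≡ 2/3 mod 13. 3⁻¹ ≡ 9 (mod 13) since 3·9 = 27 ≡ 1, so λ ≡ 5.
  x = λ² - 8 - 11 = 25 - 19 ≡ 6; y = λ·(8 - 6) - 10 ≡ 0. → (6, 0)
7P: (6, 0) + (11, 12). λ = (12 - 0)/(11 - 6) ≡ 12/5 mod 13. 5⁻¹ ≡ 8 (mod 13), so λ ≡ 5.
  x = λ² - 6 - 11 = 25 - 17 ≡ 8; y = λ·(6 - 8) - 0 ≡ 3. → (8, 3)
8P: (8, 3) + (11, 12). λ = (12 - 3)/(11 - 8) ≡ 9/3 mod 13. 3⁻¹ ≡ 9 (mod 13), so λ ≡ 3.
  x = λ² - 8 - 11 = 9 - 19 ≡ 3; y = λ·(8 - 3) - 3 ≡ 12. → (3, 12)
9P: (3, 12) + (11, 12). λ = (12 - 12)/(11 - 3) ≡ 0/8 mod 13. 8⁻¹ ≡ 5 (mod 13), so λ ≡ 0.
  x = λ² - 3 - 11 = 0 - 14 ≡ 12; y = λ·(3 - 12) - 12 ≡ 1. → (12, 1)
10P: (12, 1) + (11, 12). λ = (12 - 1)/(11 - 12) ≡ 11/12 mod 13. 12⁻¹ ≡ 12 (mod 13) since 12·12 = 144 ≡ 1, so λ ≡ 2.
  x = λ² - 12 - 11 = 4 - 23 ≡ 7; y = λ·(12 - 7) - 1 ≡ 9. → (7, 9)
11P: (7, 9) + (11, 12). λ = (12 - 9)/(11 - 7) ≡ 3/4 mod 13. 4⁻¹ ≡ 10 (mod 13) since 4·10 = 40 ≡ 1, so λ ≡ 4.
  x = λ² - 7 - 11 = 16 - 18 ≡ 11; y = λ·(7 - 11) - 9 ≡ 1. → (11, 1)
12P: (11, 1) + (11, 12): same x and y₁ ≡ -y₂, so the sum is O.
12P = O, so the order is 12.

12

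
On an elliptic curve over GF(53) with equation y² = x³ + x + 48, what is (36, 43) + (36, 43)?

(35, 9)

tangent at (36, 43): λ = (3·36² + 1)/(2·43) ≡ 20/33. 33⁻¹ ≡ 45 (mod 53), so λ ≡ 20·45 ≡ 52.
  x = λ² - 36 - 36 = 2704 - 72 ≡ 35; y = λ·(36 - 35) - 43 ≡ 9. → (35, 9)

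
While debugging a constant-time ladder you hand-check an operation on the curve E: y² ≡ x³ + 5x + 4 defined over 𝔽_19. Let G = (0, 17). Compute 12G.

Repeated addition: build up to 12G.
2G: tangent at (0, 17): λ = (3·0² + 5)/(2·17) ≡ 5/15. 15⁻¹ ≡ 14 (mod 19), so λ ≡ 5·14 ≡ 13.
  x = λ² - 0 - 0 = 169 - 0 ≡ 17; y = λ·(0 - 17) - 17 ≡ 9. → (17, 9)
3G: (17, 9) + (0, 17). λ = (17 - 9)/(0 - 17) ≡ 8/2 mod 19. 2⁻¹ ≡ 10 (mod 19), so λ ≡ 4.
  x = λ² - 17 - 0 = 16 - 17 ≡ 18; y = λ·(17 - 18) - 9 ≡ 6. → (18, 6)
4G: (18, 6) + (0, 17). λ = (17 - 6)/(0 - 18) ≡ 11/1 mod 19. 1⁻¹ ≡ 1 (mod 19) since 1·1 = 1 ≡ 1, so λ ≡ 11.
  x = λ² - 18 - 0 = 121 - 18 ≡ 8; y = λ·(18 - 8) - 6 ≡ 9. → (8, 9)
5G: (8, 9) + (0, 17). λ = (17 - 9)/(0 - 8) ≡ 8/11 mod 19. 11⁻¹ ≡ 7 (mod 19) since 11·7 = 77 ≡ 1, so λ ≡ 18.
  x = λ² - 8 - 0 = 324 - 8 ≡ 12; y = λ·(8 - 12) - 9 ≡ 14. → (12, 14)
6G: (12, 14) + (0, 17). λ = (17 - 14)/(0 - 12) ≡ 3/7 mod 19. 7⁻¹ ≡ 11 (mod 19), so λ ≡ 14.
  x = λ² - 12 - 0 = 196 - 12 ≡ 13; y = λ·(12 - 13) - 14 ≡ 10. → (13, 10)
7G: (13, 10) + (0, 17). λ = (17 - 10)/(0 - 13) ≡ 7/6 mod 19. 6⁻¹ ≡ 16 (mod 19), so λ ≡ 17.
  x = λ² - 13 - 0 = 289 - 13 ≡ 10; y = λ·(13 - 10) - 10 ≡ 3. → (10, 3)
8G: (10, 3) + (0, 17). λ = (17 - 3)/(0 - 10) ≡ 14/9 mod 19. 9⁻¹ ≡ 17 (mod 19), so λ ≡ 10.
  x = λ² - 10 - 0 = 100 - 10 ≡ 14; y = λ·(10 - 14) - 3 ≡ 14. → (14, 14)
9G: (14, 14) + (0, 17). λ = (17 - 14)/(0 - 14) ≡ 3/5 mod 19. 5⁻¹ ≡ 4 (mod 19), so λ ≡ 12.
  x = λ² - 14 - 0 = 144 - 14 ≡ 16; y = λ·(14 - 16) - 14 ≡ 0. → (16, 0)
10G: (16, 0) + (0, 17). λ = (17 - 0)/(0 - 16) ≡ 17/3 mod 19. 3⁻¹ ≡ 13 (mod 19) since 3·13 = 39 ≡ 1, so λ ≡ 12.
  x = λ² - 16 - 0 = 144 - 16 ≡ 14; y = λ·(16 - 14) - 0 ≡ 5. → (14, 5)
11G: (14, 5) + (0, 17). λ = (17 - 5)/(0 - 14) ≡ 12/5 mod 19. 5⁻¹ ≡ 4 (mod 19) since 5·4 = 20 ≡ 1, so λ ≡ 10.
  x = λ² - 14 - 0 = 100 - 14 ≡ 10; y = λ·(14 - 10) - 5 ≡ 16. → (10, 16)
12G: (10, 16) + (0, 17). λ = (17 - 16)/(0 - 10) ≡ 1/9 mod 19. 9⁻¹ ≡ 17 (mod 19), so λ ≡ 17.
  x = λ² - 10 - 0 = 289 - 10 ≡ 13; y = λ·(10 - 13) - 16 ≡ 9. → (13, 9)

(13, 9)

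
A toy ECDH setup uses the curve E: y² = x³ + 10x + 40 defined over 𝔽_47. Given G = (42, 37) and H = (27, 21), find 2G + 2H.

First 2G:
Repeated addition: build up to 2G.
2G: tangent at (42, 37): λ = (3·42² + 10)/(2·37) ≡ 38/27. 27⁻¹ ≡ 7 (mod 47), so λ ≡ 38·7 ≡ 31.
  x = λ² - 42 - 42 = 961 - 84 ≡ 31; y = λ·(42 - 31) - 37 ≡ 22. → (31, 22)
2G = (31, 22).
Next 2H:
Repeated addition: build up to 2H.
2H: tangent at (27, 21): λ = (3·27² + 10)/(2·21) ≡ 35/42. 42⁻¹ ≡ 28 (mod 47), so λ ≡ 35·28 ≡ 40.
  x = λ² - 27 - 27 = 1600 - 54 ≡ 42; y = λ·(27 - 42) - 21 ≡ 37. → (42, 37)
2H = (42, 37).
Finally 2G + 2H:
(31, 22) + (42, 37). λ = (37 - 22)/(42 - 31) ≡ 15/11 mod 47. 11⁻¹ ≡ 30 (mod 47), so λ ≡ 27.
  x = λ² - 31 - 42 = 729 - 73 ≡ 45; y = λ·(31 - 45) - 22 ≡ 23. → (45, 23)

(45, 23)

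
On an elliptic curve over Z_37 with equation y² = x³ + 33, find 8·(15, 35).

Write Q = (15, 35).
Repeated addition: build up to 8Q.
2Q: tangent at (15, 35): λ = (3·15² + 0)/(2·35) ≡ 9/33. 33⁻¹ ≡ 9 (mod 37), so λ ≡ 9·9 ≡ 7.
  x = λ² - 15 - 15 = 49 - 30 ≡ 19; y = λ·(15 - 19) - 35 ≡ 11. → (19, 11)
3Q: (19, 11) + (15, 35). λ = (35 - 11)/(15 - 19) ≡ 24/33 mod 37. 33⁻¹ ≡ 9 (mod 37), so λ ≡ 31.
  x = λ² - 19 - 15 = 961 - 34 ≡ 2; y = λ·(19 - 2) - 11 ≡ 35. → (2, 35)
4Q: (2, 35) + (15, 35). λ = (35 - 35)/(15 - 2) ≡ 0/13 mod 37. 13⁻¹ ≡ 20 (mod 37), so λ ≡ 0.
  x = λ² - 2 - 15 = 0 - 17 ≡ 20; y = λ·(2 - 20) - 35 ≡ 2. → (20, 2)
5Q: (20, 2) + (15, 35). λ = (35 - 2)/(15 - 20) ≡ 33/32 mod 37. 32⁻¹ ≡ 22 (mod 37), so λ ≡ 23.
  x = λ² - 20 - 15 = 529 - 35 ≡ 13; y = λ·(20 - 13) - 2 ≡ 11. → (13, 11)
6Q: (13, 11) + (15, 35). λ = (35 - 11)/(15 - 13) ≡ 24/2 mod 37. 2⁻¹ ≡ 19 (mod 37), so λ ≡ 12.
  x = λ² - 13 - 15 = 144 - 28 ≡ 5; y = λ·(13 - 5) - 11 ≡ 11. → (5, 11)
7Q: (5, 11) + (15, 35). λ = (35 - 11)/(15 - 5) ≡ 24/10 mod 37. 10⁻¹ ≡ 26 (mod 37), so λ ≡ 32.
  x = λ² - 5 - 15 = 1024 - 20 ≡ 5; y = λ·(5 - 5) - 11 ≡ 26. → (5, 26)
8Q: (5, 26) + (15, 35). λ = (35 - 26)/(15 - 5) ≡ 9/10 mod 37. 10⁻¹ ≡ 26 (mod 37), so λ ≡ 12.
  x = λ² - 5 - 15 = 144 - 20 ≡ 13; y = λ·(5 - 13) - 26 ≡ 26. → (13, 26)

(13, 26)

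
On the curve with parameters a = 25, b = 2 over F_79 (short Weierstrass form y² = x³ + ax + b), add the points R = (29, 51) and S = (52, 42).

(44, 27)

(29, 51) + (52, 42). λ = (42 - 51)/(52 - 29) ≡ 70/23 mod 79. 23⁻¹ ≡ 55 (mod 79) since 23·55 = 1265 ≡ 1, so λ ≡ 58.
  x = λ² - 29 - 52 = 3364 - 81 ≡ 44; y = λ·(29 - 44) - 51 ≡ 27. → (44, 27)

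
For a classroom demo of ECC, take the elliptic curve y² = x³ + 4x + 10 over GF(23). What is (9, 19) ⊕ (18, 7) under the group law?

(8, 18)

(9, 19) + (18, 7). λ = (7 - 19)/(18 - 9) ≡ 11/9 mod 23. 9⁻¹ ≡ 18 (mod 23), so λ ≡ 14.
  x = λ² - 9 - 18 = 196 - 27 ≡ 8; y = λ·(9 - 8) - 19 ≡ 18. → (8, 18)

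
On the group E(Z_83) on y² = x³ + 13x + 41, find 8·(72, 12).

Write P = (72, 12).
Repeated addition: build up to 8P.
2P: tangent at (72, 12): λ = (3·72² + 13)/(2·12) ≡ 44/24. 24⁻¹ ≡ 45 (mod 83), so λ ≡ 44·45 ≡ 71.
  x = λ² - 72 - 72 = 5041 - 144 ≡ 0; y = λ·(72 - 0) - 12 ≡ 37. → (0, 37)
3P: (0, 37) + (72, 12). λ = (12 - 37)/(72 - 0) ≡ 58/72 mod 83. 72⁻¹ ≡ 15 (mod 83) since 72·15 = 1080 ≡ 1, so λ ≡ 40.
  x = λ² - 0 - 72 = 1600 - 72 ≡ 34; y = λ·(0 - 34) - 37 ≡ 14. → (34, 14)
4P: (34, 14) + (72, 12). λ = (12 - 14)/(72 - 34) ≡ 81/38 mod 83. 38⁻¹ ≡ 59 (mod 83), so λ ≡ 48.
  x = λ² - 34 - 72 = 2304 - 106 ≡ 40; y = λ·(34 - 40) - 14 ≡ 30. → (40, 30)
5P: (40, 30) + (72, 12). λ = (12 - 30)/(72 - 40) ≡ 65/32 mod 83. 32⁻¹ ≡ 13 (mod 83), so λ ≡ 15.
  x = λ² - 40 - 72 = 225 - 112 ≡ 30; y = λ·(40 - 30) - 30 ≡ 37. → (30, 37)
6P: (30, 37) + (72, 12). λ = (12 - 37)/(72 - 30) ≡ 58/42 mod 83. 42⁻¹ ≡ 2 (mod 83), so λ ≡ 33.
  x = λ² - 30 - 72 = 1089 - 102 ≡ 74; y = λ·(30 - 74) - 37 ≡ 5. → (74, 5)
7P: (74, 5) + (72, 12). λ = (12 - 5)/(72 - 74) ≡ 7/81 mod 83. 81⁻¹ ≡ 41 (mod 83) since 81·41 = 3321 ≡ 1, so λ ≡ 38.
  x = λ² - 74 - 72 = 1444 - 146 ≡ 53; y = λ·(74 - 53) - 5 ≡ 46. → (53, 46)
8P: (53, 46) + (72, 12). λ = (12 - 46)/(72 - 53) ≡ 49/19 mod 83. 19⁻¹ ≡ 35 (mod 83) since 19·35 = 665 ≡ 1, so λ ≡ 55.
  x = λ² - 53 - 72 = 3025 - 125 ≡ 78; y = λ·(53 - 78) - 46 ≡ 73. → (78, 73)

(78, 73)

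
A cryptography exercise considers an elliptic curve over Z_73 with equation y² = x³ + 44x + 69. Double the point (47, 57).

tangent at (47, 57): λ = (3·47² + 44)/(2·57) ≡ 28/41. 41⁻¹ ≡ 57 (mod 73) since 41·57 = 2337 ≡ 1, so λ ≡ 28·57 ≡ 63.
  x = λ² - 47 - 47 = 3969 - 94 ≡ 6; y = λ·(47 - 6) - 57 ≡ 44. → (6, 44)

(6, 44)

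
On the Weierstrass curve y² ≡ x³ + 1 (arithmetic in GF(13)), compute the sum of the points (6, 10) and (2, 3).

(6, 10) + (2, 3). λ = (3 - 10)/(2 - 6) ≡ 6/9 mod 13. 9⁻¹ ≡ 3 (mod 13), so λ ≡ 5.
  x = λ² - 6 - 2 = 25 - 8 ≡ 4; y = λ·(6 - 4) - 10 ≡ 0. → (4, 0)

(4, 0)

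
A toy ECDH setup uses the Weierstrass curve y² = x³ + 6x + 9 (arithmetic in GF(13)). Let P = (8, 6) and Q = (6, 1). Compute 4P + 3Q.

(7, 11)

First 4P:
Repeated addition: build up to 4P.
2P: tangent at (8, 6): λ = (3·8² + 6)/(2·6) ≡ 3/12. 12⁻¹ ≡ 12 (mod 13), so λ ≡ 3·12 ≡ 10.
  x = λ² - 8 - 8 = 100 - 16 ≡ 6; y = λ·(8 - 6) - 6 ≡ 1. → (6, 1)
3P: (6, 1) + (8, 6). λ = (6 - 1)/(8 - 6) ≡ 5/2 mod 13. 2⁻¹ ≡ 7 (mod 13) since 2·7 = 14 ≡ 1, so λ ≡ 9.
  x = λ² - 6 - 8 = 81 - 14 ≡ 2; y = λ·(6 - 2) - 1 ≡ 9. → (2, 9)
4P: (2, 9) + (8, 6). λ = (6 - 9)/(8 - 2) ≡ 10/6 mod 13. 6⁻¹ ≡ 11 (mod 13) since 6·11 = 66 ≡ 1, so λ ≡ 6.
  x = λ² - 2 - 8 = 36 - 10 ≡ 0; y = λ·(2 - 0) - 9 ≡ 3. → (0, 3)
4P = (0, 3).
Next 3Q:
Repeated addition: build up to 3Q.
2Q: tangent at (6, 1): λ = (3·6² + 6)/(2·1) ≡ 10/2. 2⁻¹ ≡ 7 (mod 13), so λ ≡ 10·7 ≡ 5.
  x = λ² - 6 - 6 = 25 - 12 ≡ 0; y = λ·(6 - 0) - 1 ≡ 3. → (0, 3)
3Q: (0, 3) + (6, 1). λ = (1 - 3)/(6 - 0) ≡ 11/6 mod 13. 6⁻¹ ≡ 11 (mod 13) since 6·11 = 66 ≡ 1, so λ ≡ 4.
  x = λ² - 0 - 6 = 16 - 6 ≡ 10; y = λ·(0 - 10) - 3 ≡ 9. → (10, 9)
3Q = (10, 9).
Finally 4P + 3Q:
(0, 3) + (10, 9). λ = (9 - 3)/(10 - 0) ≡ 6/10 mod 13. 10⁻¹ ≡ 4 (mod 13) since 10·4 = 40 ≡ 1, so λ ≡ 11.
  x = λ² - 0 - 10 = 121 - 10 ≡ 7; y = λ·(0 - 7) - 3 ≡ 11. → (7, 11)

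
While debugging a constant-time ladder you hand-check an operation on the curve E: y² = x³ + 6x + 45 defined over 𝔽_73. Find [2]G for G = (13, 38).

(15, 58)

tangent at (13, 38): λ = (3·13² + 6)/(2·38) ≡ 2/3. 3⁻¹ ≡ 49 (mod 73), so λ ≡ 2·49 ≡ 25.
  x = λ² - 13 - 13 = 625 - 26 ≡ 15; y = λ·(13 - 15) - 38 ≡ 58. → (15, 58)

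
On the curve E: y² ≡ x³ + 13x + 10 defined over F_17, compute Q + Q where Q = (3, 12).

(10, 16)

tangent at (3, 12): λ = (3·3² + 13)/(2·12) ≡ 6/7. 7⁻¹ ≡ 5 (mod 17), so λ ≡ 6·5 ≡ 13.
  x = λ² - 3 - 3 = 169 - 6 ≡ 10; y = λ·(3 - 10) - 12 ≡ 16. → (10, 16)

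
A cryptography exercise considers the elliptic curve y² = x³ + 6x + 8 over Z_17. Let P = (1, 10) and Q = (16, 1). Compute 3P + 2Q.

(7, 6)

First 3P:
Repeated addition: build up to 3P.
2P: tangent at (1, 10): λ = (3·1² + 6)/(2·10) ≡ 9/3. 3⁻¹ ≡ 6 (mod 17), so λ ≡ 9·6 ≡ 3.
  x = λ² - 1 - 1 = 9 - 2 ≡ 7; y = λ·(1 - 7) - 10 ≡ 6. → (7, 6)
3P: (7, 6) + (1, 10). λ = (10 - 6)/(1 - 7) ≡ 4/11 mod 17. 11⁻¹ ≡ 14 (mod 17), so λ ≡ 5.
  x = λ² - 7 - 1 = 25 - 8 ≡ 0; y = λ·(7 - 0) - 6 ≡ 12. → (0, 12)
3P = (0, 12).
Next 2Q:
Repeated addition: build up to 2Q.
2Q: tangent at (16, 1): λ = (3·16² + 6)/(2·1) ≡ 9/2. 2⁻¹ ≡ 9 (mod 17), so λ ≡ 9·9 ≡ 13.
  x = λ² - 16 - 16 = 169 - 32 ≡ 1; y = λ·(16 - 1) - 1 ≡ 7. → (1, 7)
2Q = (1, 7).
Finally 3P + 2Q:
(0, 12) + (1, 7). λ = (7 - 12)/(1 - 0) ≡ 12/1 mod 17. 1⁻¹ ≡ 1 (mod 17), so λ ≡ 12.
  x = λ² - 0 - 1 = 144 - 1 ≡ 7; y = λ·(0 - 7) - 12 ≡ 6. → (7, 6)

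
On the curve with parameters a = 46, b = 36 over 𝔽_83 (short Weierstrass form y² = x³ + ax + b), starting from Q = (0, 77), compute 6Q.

(65, 4)

Repeated addition: build up to 6Q.
2Q: tangent at (0, 77): λ = (3·0² + 46)/(2·77) ≡ 46/71. 71⁻¹ ≡ 76 (mod 83), so λ ≡ 46·76 ≡ 10.
  x = λ² - 0 - 0 = 100 - 0 ≡ 17; y = λ·(0 - 17) - 77 ≡ 2. → (17, 2)
3Q: (17, 2) + (0, 77). λ = (77 - 2)/(0 - 17) ≡ 75/66 mod 83. 66⁻¹ ≡ 39 (mod 83), so λ ≡ 20.
  x = λ² - 17 - 0 = 400 - 17 ≡ 51; y = λ·(17 - 51) - 2 ≡ 65. → (51, 65)
4Q: (51, 65) + (0, 77). λ = (77 - 65)/(0 - 51) ≡ 12/32 mod 83. 32⁻¹ ≡ 13 (mod 83), so λ ≡ 73.
  x = λ² - 51 - 0 = 5329 - 51 ≡ 49; y = λ·(51 - 49) - 65 ≡ 81. → (49, 81)
5Q: (49, 81) + (0, 77). λ = (77 - 81)/(0 - 49) ≡ 79/34 mod 83. 34⁻¹ ≡ 22 (mod 83), so λ ≡ 78.
  x = λ² - 49 - 0 = 6084 - 49 ≡ 59; y = λ·(49 - 59) - 81 ≡ 52. → (59, 52)
6Q: (59, 52) + (0, 77). λ = (77 - 52)/(0 - 59) ≡ 25/24 mod 83. 24⁻¹ ≡ 45 (mod 83), so λ ≡ 46.
  x = λ² - 59 - 0 = 2116 - 59 ≡ 65; y = λ·(59 - 65) - 52 ≡ 4. → (65, 4)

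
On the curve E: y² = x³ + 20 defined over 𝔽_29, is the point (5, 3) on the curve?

y² = 3² ≡ 9; x³ + 0x + 20 = 145 ≡ 0 (mod 29). 9 ≠ 0.

no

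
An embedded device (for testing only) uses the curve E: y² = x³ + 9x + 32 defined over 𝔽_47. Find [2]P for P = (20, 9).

(39, 23)

tangent at (20, 9): λ = (3·20² + 9)/(2·9) ≡ 34/18. 18⁻¹ ≡ 34 (mod 47) since 18·34 = 612 ≡ 1, so λ ≡ 34·34 ≡ 28.
  x = λ² - 20 - 20 = 784 - 40 ≡ 39; y = λ·(20 - 39) - 9 ≡ 23. → (39, 23)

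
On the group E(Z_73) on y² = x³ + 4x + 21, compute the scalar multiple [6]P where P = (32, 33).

(26, 53)

Repeated addition: build up to 6P.
2P: tangent at (32, 33): λ = (3·32² + 4)/(2·33) ≡ 10/66. 66⁻¹ ≡ 52 (mod 73), so λ ≡ 10·52 ≡ 9.
  x = λ² - 32 - 32 = 81 - 64 ≡ 17; y = λ·(32 - 17) - 33 ≡ 29. → (17, 29)
3P: (17, 29) + (32, 33). λ = (33 - 29)/(32 - 17) ≡ 4/15 mod 73. 15⁻¹ ≡ 39 (mod 73) since 15·39 = 585 ≡ 1, so λ ≡ 10.
  x = λ² - 17 - 32 = 100 - 49 ≡ 51; y = λ·(17 - 51) - 29 ≡ 69. → (51, 69)
4P: (51, 69) + (32, 33). λ = (33 - 69)/(32 - 51) ≡ 37/54 mod 73. 54⁻¹ ≡ 23 (mod 73) since 54·23 = 1242 ≡ 1, so λ ≡ 48.
  x = λ² - 51 - 32 = 2304 - 83 ≡ 31; y = λ·(51 - 31) - 69 ≡ 15. → (31, 15)
5P: (31, 15) + (32, 33). λ = (33 - 15)/(32 - 31) ≡ 18/1 mod 73. 1⁻¹ ≡ 1 (mod 73) since 1·1 = 1 ≡ 1, so λ ≡ 18.
  x = λ² - 31 - 32 = 324 - 63 ≡ 42; y = λ·(31 - 42) - 15 ≡ 6. → (42, 6)
6P: (42, 6) + (32, 33). λ = (33 - 6)/(32 - 42) ≡ 27/63 mod 73. 63⁻¹ ≡ 51 (mod 73) since 63·51 = 3213 ≡ 1, so λ ≡ 63.
  x = λ² - 42 - 32 = 3969 - 74 ≡ 26; y = λ·(42 - 26) - 6 ≡ 53. → (26, 53)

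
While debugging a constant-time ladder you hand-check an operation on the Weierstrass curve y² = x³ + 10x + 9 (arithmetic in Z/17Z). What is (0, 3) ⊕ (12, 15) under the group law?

(6, 8)

(0, 3) + (12, 15). λ = (15 - 3)/(12 - 0) ≡ 12/12 mod 17. 12⁻¹ ≡ 10 (mod 17), so λ ≡ 1.
  x = λ² - 0 - 12 = 1 - 12 ≡ 6; y = λ·(0 - 6) - 3 ≡ 8. → (6, 8)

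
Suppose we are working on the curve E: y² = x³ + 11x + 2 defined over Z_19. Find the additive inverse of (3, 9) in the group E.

-(3, 9) = (3, -9 mod 19) = (3, 10).

(3, 10)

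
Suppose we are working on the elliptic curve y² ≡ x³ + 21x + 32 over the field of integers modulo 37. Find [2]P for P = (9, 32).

tangent at (9, 32): λ = (3·9² + 21)/(2·32) ≡ 5/27. 27⁻¹ ≡ 11 (mod 37), so λ ≡ 5·11 ≡ 18.
  x = λ² - 9 - 9 = 324 - 18 ≡ 10; y = λ·(9 - 10) - 32 ≡ 24. → (10, 24)

(10, 24)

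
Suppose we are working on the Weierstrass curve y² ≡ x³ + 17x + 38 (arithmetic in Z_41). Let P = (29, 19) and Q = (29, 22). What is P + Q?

O

The two points share x = 29 and their y-coordinates satisfy 19 + 22 ≡ 0 (mod 41), so they are inverses. Their sum is the point at infinity.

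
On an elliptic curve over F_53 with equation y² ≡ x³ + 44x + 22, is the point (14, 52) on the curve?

no

y² = 52² ≡ 1; x³ + 44x + 22 = 3382 ≡ 43 (mod 53). 1 ≠ 43.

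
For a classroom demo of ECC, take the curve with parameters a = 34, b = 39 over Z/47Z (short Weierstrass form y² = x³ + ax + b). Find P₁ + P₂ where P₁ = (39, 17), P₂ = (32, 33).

(39, 17) + (32, 33). λ = (33 - 17)/(32 - 39) ≡ 16/40 mod 47. 40⁻¹ ≡ 20 (mod 47) since 40·20 = 800 ≡ 1, so λ ≡ 38.
  x = λ² - 39 - 32 = 1444 - 71 ≡ 10; y = λ·(39 - 10) - 17 ≡ 4. → (10, 4)

(10, 4)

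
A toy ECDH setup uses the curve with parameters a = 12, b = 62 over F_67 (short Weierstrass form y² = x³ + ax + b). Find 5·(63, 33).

Write P = (63, 33).
Double-and-add on 5 = (101)₂. Start with P = (63, 33) for the leading 1-bit.
double: tangent at (63, 33): λ = (3·63² + 12)/(2·33) ≡ 60/66. 66⁻¹ ≡ 66 (mod 67) since 66·66 = 4356 ≡ 1, so λ ≡ 60·66 ≡ 7.
  x = λ² - 63 - 63 = 49 - 126 ≡ 57; y = λ·(63 - 57) - 33 ≡ 9. → (57, 9)
double: tangent at (57, 9): λ = (3·57² + 12)/(2·9) ≡ 44/18. 18⁻¹ ≡ 41 (mod 67) since 18·41 = 738 ≡ 1, so λ ≡ 44·41 ≡ 62.
  x = λ² - 57 - 57 = 3844 - 114 ≡ 45; y = λ·(57 - 45) - 9 ≡ 65. → (45, 65)
add P: (45, 65) + (63, 33). λ = (33 - 65)/(63 - 45) ≡ 35/18 mod 67. 18⁻¹ ≡ 41 (mod 67) since 18·41 = 738 ≡ 1, so λ ≡ 28.
  x = λ² - 45 - 63 = 784 - 108 ≡ 6; y = λ·(45 - 6) - 65 ≡ 22. → (6, 22)

(6, 22)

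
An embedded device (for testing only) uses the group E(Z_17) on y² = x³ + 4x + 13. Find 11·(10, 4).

(9, 8)

Write P = (10, 4).
Double-and-add on 11 = (1011)₂. Start with P = (10, 4) for the leading 1-bit.
double: tangent at (10, 4): λ = (3·10² + 4)/(2·4) ≡ 15/8. 8⁻¹ ≡ 15 (mod 17), so λ ≡ 15·15 ≡ 4.
  x = λ² - 10 - 10 = 16 - 20 ≡ 13; y = λ·(10 - 13) - 4 ≡ 1. → (13, 1)
double: tangent at (13, 1): λ = (3·13² + 4)/(2·1) ≡ 1/2. 2⁻¹ ≡ 9 (mod 17) since 2·9 = 18 ≡ 1, so λ ≡ 1·9 ≡ 9.
  x = λ² - 13 - 13 = 81 - 26 ≡ 4; y = λ·(13 - 4) - 1 ≡ 12. → (4, 12)
add P: (4, 12) + (10, 4). λ = (4 - 12)/(10 - 4) ≡ 9/6 mod 17. 6⁻¹ ≡ 3 (mod 17), so λ ≡ 10.
  x = λ² - 4 - 10 = 100 - 14 ≡ 1; y = λ·(4 - 1) - 12 ≡ 1. → (1, 1)
double: tangent at (1, 1): λ = (3·1² + 4)/(2·1) ≡ 7/2. 2⁻¹ ≡ 9 (mod 17), so λ ≡ 7·9 ≡ 12.
  x = λ² - 1 - 1 = 144 - 2 ≡ 6; y = λ·(1 - 6) - 1 ≡ 7. → (6, 7)
add P: (6, 7) + (10, 4). λ = (4 - 7)/(10 - 6) ≡ 14/4 mod 17. 4⁻¹ ≡ 13 (mod 17), so λ ≡ 12.
  x = λ² - 6 - 10 = 144 - 16 ≡ 9; y = λ·(6 - 9) - 7 ≡ 8. → (9, 8)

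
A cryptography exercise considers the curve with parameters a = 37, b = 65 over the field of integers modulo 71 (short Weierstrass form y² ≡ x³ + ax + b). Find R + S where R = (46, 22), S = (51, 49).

(46, 22) + (51, 49). λ = (49 - 22)/(51 - 46) ≡ 27/5 mod 71. 5⁻¹ ≡ 57 (mod 71) since 5·57 = 285 ≡ 1, so λ ≡ 48.
  x = λ² - 46 - 51 = 2304 - 97 ≡ 6; y = λ·(46 - 6) - 22 ≡ 52. → (6, 52)

(6, 52)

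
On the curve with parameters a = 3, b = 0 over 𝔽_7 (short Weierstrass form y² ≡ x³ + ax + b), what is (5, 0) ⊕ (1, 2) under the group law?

(5, 0) + (1, 2). λ = (2 - 0)/(1 - 5) ≡ 2/3 mod 7. 3⁻¹ ≡ 5 (mod 7), so λ ≡ 3.
  x = λ² - 5 - 1 = 9 - 6 ≡ 3; y = λ·(5 - 3) - 0 ≡ 6. → (3, 6)

(3, 6)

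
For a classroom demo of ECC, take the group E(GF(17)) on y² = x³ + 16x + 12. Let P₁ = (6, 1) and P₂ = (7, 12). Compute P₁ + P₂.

(6, 16)

(6, 1) + (7, 12). λ = (12 - 1)/(7 - 6) ≡ 11/1 mod 17. 1⁻¹ ≡ 1 (mod 17) since 1·1 = 1 ≡ 1, so λ ≡ 11.
  x = λ² - 6 - 7 = 121 - 13 ≡ 6; y = λ·(6 - 6) - 1 ≡ 16. → (6, 16)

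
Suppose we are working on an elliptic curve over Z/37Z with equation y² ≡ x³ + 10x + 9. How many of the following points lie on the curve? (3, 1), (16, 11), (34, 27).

(3, 1): 1² ≡ 1, rhs ≡ 29 → off.
(16, 11): 11² ≡ 10, rhs ≡ 10 → on.
(34, 27): 27² ≡ 26, rhs ≡ 26 → on.

2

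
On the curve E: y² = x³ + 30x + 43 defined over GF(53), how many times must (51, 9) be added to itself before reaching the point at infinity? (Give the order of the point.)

11

2P: tangent at (51, 9): λ = (3·51² + 30)/(2·9) ≡ 42/18. 18⁻¹ ≡ 3 (mod 53) since 18·3 = 54 ≡ 1, so λ ≡ 42·3 ≡ 20.
  x = λ² - 51 - 51 = 400 - 102 ≡ 33; y = λ·(51 - 33) - 9 ≡ 33. → (33, 33)
3P: (33, 33) + (51, 9). λ = (9 - 33)/(51 - 33) ≡ 29/18 mod 53. 18⁻¹ ≡ 3 (mod 53) since 18·3 = 54 ≡ 1, so λ ≡ 34.
  x = λ² - 33 - 51 = 1156 - 84 ≡ 12; y = λ·(33 - 12) - 33 ≡ 45. → (12, 45)
4P: (12, 45) + (51, 9). λ = (9 - 45)/(51 - 12) ≡ 17/39 mod 53. 39⁻¹ ≡ 34 (mod 53) since 39·34 = 1326 ≡ 1, so λ ≡ 48.
  x = λ² - 12 - 51 = 2304 - 63 ≡ 15; y = λ·(12 - 15) - 45 ≡ 23. → (15, 23)
5P: (15, 23) + (51, 9). λ = (9 - 23)/(51 - 15) ≡ 39/36 mod 53. 36⁻¹ ≡ 28 (mod 53), so λ ≡ 32.
  x = λ² - 15 - 51 = 1024 - 66 ≡ 4; y = λ·(15 - 4) - 23 ≡ 11. → (4, 11)
6P: (4, 11) + (51, 9). λ = (9 - 11)/(51 - 4) ≡ 51/47 mod 53. 47⁻¹ ≡ 44 (mod 53) since 47·44 = 2068 ≡ 1, so λ ≡ 18.
  x = λ² - 4 - 51 = 324 - 55 ≡ 4; y = λ·(4 - 4) - 11 ≡ 42. → (4, 42)
7P: (4, 42) + (51, 9). λ = (9 - 42)/(51 - 4) ≡ 20/47 mod 53. 47⁻¹ ≡ 44 (mod 53) since 47·44 = 2068 ≡ 1, so λ ≡ 32.
  x = λ² - 4 - 51 = 1024 - 55 ≡ 15; y = λ·(4 - 15) - 42 ≡ 30. → (15, 30)
8P: (15, 30) + (51, 9). λ = (9 - 30)/(51 - 15) ≡ 32/36 mod 53. 36⁻¹ ≡ 28 (mod 53), so λ ≡ 48.
  x = λ² - 15 - 51 = 2304 - 66 ≡ 12; y = λ·(15 - 12) - 30 ≡ 8. → (12, 8)
9P: (12, 8) + (51, 9). λ = (9 - 8)/(51 - 12) ≡ 1/39 mod 53. 39⁻¹ ≡ 34 (mod 53) since 39·34 = 1326 ≡ 1, so λ ≡ 34.
  x = λ² - 12 - 51 = 1156 - 63 ≡ 33; y = λ·(12 - 33) - 8 ≡ 20. → (33, 20)
10P: (33, 20) + (51, 9). λ = (9 - 20)/(51 - 33) ≡ 42/18 mod 53. 18⁻¹ ≡ 3 (mod 53) since 18·3 = 54 ≡ 1, so λ ≡ 20.
  x = λ² - 33 - 51 = 400 - 84 ≡ 51; y = λ·(33 - 51) - 20 ≡ 44. → (51, 44)
11P: (51, 44) + (51, 9): same x and y₁ ≡ -y₂, so the sum is the point at infinity.
11P = the point at infinity, so the order is 11.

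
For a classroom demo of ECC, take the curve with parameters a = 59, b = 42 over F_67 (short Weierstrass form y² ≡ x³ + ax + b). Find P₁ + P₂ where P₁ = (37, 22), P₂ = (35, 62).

(37, 22) + (35, 62). λ = (62 - 22)/(35 - 37) ≡ 40/65 mod 67. 65⁻¹ ≡ 33 (mod 67) since 65·33 = 2145 ≡ 1, so λ ≡ 47.
  x = λ² - 37 - 35 = 2209 - 72 ≡ 60; y = λ·(37 - 60) - 22 ≡ 36. → (60, 36)

(60, 36)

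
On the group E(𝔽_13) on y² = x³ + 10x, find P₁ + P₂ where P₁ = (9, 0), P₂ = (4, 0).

(0, 0)

(9, 0) + (4, 0). λ = (0 - 0)/(4 - 9) ≡ 0/8 mod 13. 8⁻¹ ≡ 5 (mod 13) since 8·5 = 40 ≡ 1, so λ ≡ 0.
  x = λ² - 9 - 4 = 0 - 13 ≡ 0; y = λ·(9 - 0) - 0 ≡ 0. → (0, 0)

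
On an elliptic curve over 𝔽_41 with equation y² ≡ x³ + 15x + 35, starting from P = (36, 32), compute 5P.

(26, 24)

Double-and-add on 5 = (101)₂. Start with P = (36, 32) for the leading 1-bit.
double: tangent at (36, 32): λ = (3·36² + 15)/(2·32) ≡ 8/23. 23⁻¹ ≡ 25 (mod 41) since 23·25 = 575 ≡ 1, so λ ≡ 8·25 ≡ 36.
  x = λ² - 36 - 36 = 1296 - 72 ≡ 35; y = λ·(36 - 35) - 32 ≡ 4. → (35, 4)
double: tangent at (35, 4): λ = (3·35² + 15)/(2·4) ≡ 0/8. 8⁻¹ ≡ 36 (mod 41), so λ ≡ 0·36 ≡ 0.
  x = λ² - 35 - 35 = 0 - 70 ≡ 12; y = λ·(35 - 12) - 4 ≡ 37. → (12, 37)
add P: (12, 37) + (36, 32). λ = (32 - 37)/(36 - 12) ≡ 36/24 mod 41. 24⁻¹ ≡ 12 (mod 41), so λ ≡ 22.
  x = λ² - 12 - 36 = 484 - 48 ≡ 26; y = λ·(12 - 26) - 37 ≡ 24. → (26, 24)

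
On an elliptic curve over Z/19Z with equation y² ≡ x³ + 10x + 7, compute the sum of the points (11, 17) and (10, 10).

(11, 17) + (10, 10). λ = (10 - 17)/(10 - 11) ≡ 12/18 mod 19. 18⁻¹ ≡ 18 (mod 19), so λ ≡ 7.
  x = λ² - 11 - 10 = 49 - 21 ≡ 9; y = λ·(11 - 9) - 17 ≡ 16. → (9, 16)

(9, 16)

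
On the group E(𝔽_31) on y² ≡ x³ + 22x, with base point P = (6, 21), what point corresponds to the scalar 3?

(15, 4)

Repeated addition: build up to 3P.
2P: tangent at (6, 21): λ = (3·6² + 22)/(2·21) ≡ 6/11. 11⁻¹ ≡ 17 (mod 31), so λ ≡ 6·17 ≡ 9.
  x = λ² - 6 - 6 = 81 - 12 ≡ 7; y = λ·(6 - 7) - 21 ≡ 1. → (7, 1)
3P: (7, 1) + (6, 21). λ = (21 - 1)/(6 - 7) ≡ 20/30 mod 31. 30⁻¹ ≡ 30 (mod 31), so λ ≡ 11.
  x = λ² - 7 - 6 = 121 - 13 ≡ 15; y = λ·(7 - 15) - 1 ≡ 4. → (15, 4)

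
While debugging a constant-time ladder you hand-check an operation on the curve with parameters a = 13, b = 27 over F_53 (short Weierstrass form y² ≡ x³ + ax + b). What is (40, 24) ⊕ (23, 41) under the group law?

(44, 33)

(40, 24) + (23, 41). λ = (41 - 24)/(23 - 40) ≡ 17/36 mod 53. 36⁻¹ ≡ 28 (mod 53) since 36·28 = 1008 ≡ 1, so λ ≡ 52.
  x = λ² - 40 - 23 = 2704 - 63 ≡ 44; y = λ·(40 - 44) - 24 ≡ 33. → (44, 33)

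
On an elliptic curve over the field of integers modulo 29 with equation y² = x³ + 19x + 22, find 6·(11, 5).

(17, 26)

Write G = (11, 5).
Double-and-add on 6 = (110)₂. Start with G = (11, 5) for the leading 1-bit.
double: tangent at (11, 5): λ = (3·11² + 19)/(2·5) ≡ 5/10. 10⁻¹ ≡ 3 (mod 29) since 10·3 = 30 ≡ 1, so λ ≡ 5·3 ≡ 15.
  x = λ² - 11 - 11 = 225 - 22 ≡ 0; y = λ·(11 - 0) - 5 ≡ 15. → (0, 15)
add G: (0, 15) + (11, 5). λ = (5 - 15)/(11 - 0) ≡ 19/11 mod 29. 11⁻¹ ≡ 8 (mod 29), so λ ≡ 7.
  x = λ² - 0 - 11 = 49 - 11 ≡ 9; y = λ·(0 - 9) - 15 ≡ 9. → (9, 9)
double: tangent at (9, 9): λ = (3·9² + 19)/(2·9) ≡ 1/18. 18⁻¹ ≡ 21 (mod 29), so λ ≡ 1·21 ≡ 21.
  x = λ² - 9 - 9 = 441 - 18 ≡ 17; y = λ·(9 - 17) - 9 ≡ 26. → (17, 26)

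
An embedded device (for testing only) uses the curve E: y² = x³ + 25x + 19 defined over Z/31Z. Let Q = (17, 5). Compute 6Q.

(21, 3)

Repeated addition: build up to 6Q.
2Q: tangent at (17, 5): λ = (3·17² + 25)/(2·5) ≡ 24/10. 10⁻¹ ≡ 28 (mod 31), so λ ≡ 24·28 ≡ 21.
  x = λ² - 17 - 17 = 441 - 34 ≡ 4; y = λ·(17 - 4) - 5 ≡ 20. → (4, 20)
3Q: (4, 20) + (17, 5). λ = (5 - 20)/(17 - 4) ≡ 16/13 mod 31. 13⁻¹ ≡ 12 (mod 31), so λ ≡ 6.
  x = λ² - 4 - 17 = 36 - 21 ≡ 15; y = λ·(4 - 15) - 20 ≡ 7. → (15, 7)
4Q: (15, 7) + (17, 5). λ = (5 - 7)/(17 - 15) ≡ 29/2 mod 31. 2⁻¹ ≡ 16 (mod 31), so λ ≡ 30.
  x = λ² - 15 - 17 = 900 - 32 ≡ 0; y = λ·(15 - 0) - 7 ≡ 9. → (0, 9)
5Q: (0, 9) + (17, 5). λ = (5 - 9)/(17 - 0) ≡ 27/17 mod 31. 17⁻¹ ≡ 11 (mod 31), so λ ≡ 18.
  x = λ² - 0 - 17 = 324 - 17 ≡ 28; y = λ·(0 - 28) - 9 ≡ 14. → (28, 14)
6Q: (28, 14) + (17, 5). λ = (5 - 14)/(17 - 28) ≡ 22/20 mod 31. 20⁻¹ ≡ 14 (mod 31), so λ ≡ 29.
  x = λ² - 28 - 17 = 841 - 45 ≡ 21; y = λ·(28 - 21) - 14 ≡ 3. → (21, 3)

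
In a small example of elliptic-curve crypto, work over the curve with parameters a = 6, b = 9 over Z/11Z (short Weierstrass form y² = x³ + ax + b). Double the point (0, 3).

(1, 7)

tangent at (0, 3): λ = (3·0² + 6)/(2·3) ≡ 6/6. 6⁻¹ ≡ 2 (mod 11), so λ ≡ 6·2 ≡ 1.
  x = λ² - 0 - 0 = 1 - 0 ≡ 1; y = λ·(0 - 1) - 3 ≡ 7. → (1, 7)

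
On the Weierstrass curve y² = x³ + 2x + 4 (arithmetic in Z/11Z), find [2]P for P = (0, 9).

tangent at (0, 9): λ = (3·0² + 2)/(2·9) ≡ 2/7. 7⁻¹ ≡ 8 (mod 11), so λ ≡ 2·8 ≡ 5.
  x = λ² - 0 - 0 = 25 - 0 ≡ 3; y = λ·(0 - 3) - 9 ≡ 9. → (3, 9)

(3, 9)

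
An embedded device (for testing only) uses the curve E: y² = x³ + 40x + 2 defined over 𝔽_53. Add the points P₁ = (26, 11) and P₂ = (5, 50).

(46, 11)

(26, 11) + (5, 50). λ = (50 - 11)/(5 - 26) ≡ 39/32 mod 53. 32⁻¹ ≡ 5 (mod 53) since 32·5 = 160 ≡ 1, so λ ≡ 36.
  x = λ² - 26 - 5 = 1296 - 31 ≡ 46; y = λ·(26 - 46) - 11 ≡ 11. → (46, 11)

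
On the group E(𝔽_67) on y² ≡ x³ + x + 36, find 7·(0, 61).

Write Q = (0, 61).
Double-and-add on 7 = (111)₂. Start with Q = (0, 61) for the leading 1-bit.
double: tangent at (0, 61): λ = (3·0² + 1)/(2·61) ≡ 1/55. 55⁻¹ ≡ 39 (mod 67) since 55·39 = 2145 ≡ 1, so λ ≡ 1·39 ≡ 39.
  x = λ² - 0 - 0 = 1521 - 0 ≡ 47; y = λ·(0 - 47) - 61 ≡ 49. → (47, 49)
add Q: (47, 49) + (0, 61). λ = (61 - 49)/(0 - 47) ≡ 12/20 mod 67. 20⁻¹ ≡ 57 (mod 67), so λ ≡ 14.
  x = λ² - 47 - 0 = 196 - 47 ≡ 15; y = λ·(47 - 15) - 49 ≡ 64. → (15, 64)
double: tangent at (15, 64): λ = (3·15² + 1)/(2·64) ≡ 6/61. 61⁻¹ ≡ 11 (mod 67), so λ ≡ 6·11 ≡ 66.
  x = λ² - 15 - 15 = 4356 - 30 ≡ 38; y = λ·(15 - 38) - 64 ≡ 26. → (38, 26)
add Q: (38, 26) + (0, 61). λ = (61 - 26)/(0 - 38) ≡ 35/29 mod 67. 29⁻¹ ≡ 37 (mod 67), so λ ≡ 22.
  x = λ² - 38 - 0 = 484 - 38 ≡ 44; y = λ·(38 - 44) - 26 ≡ 43. → (44, 43)

(44, 43)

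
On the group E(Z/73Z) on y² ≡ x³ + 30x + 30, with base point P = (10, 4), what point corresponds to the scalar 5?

Double-and-add on 5 = (101)₂. Start with P = (10, 4) for the leading 1-bit.
double: tangent at (10, 4): λ = (3·10² + 30)/(2·4) ≡ 38/8. 8⁻¹ ≡ 64 (mod 73) since 8·64 = 512 ≡ 1, so λ ≡ 38·64 ≡ 23.
  x = λ² - 10 - 10 = 529 - 20 ≡ 71; y = λ·(10 - 71) - 4 ≡ 53. → (71, 53)
double: tangent at (71, 53): λ = (3·71² + 30)/(2·53) ≡ 42/33. 33⁻¹ ≡ 31 (mod 73), so λ ≡ 42·31 ≡ 61.
  x = λ² - 71 - 71 = 3721 - 142 ≡ 2; y = λ·(71 - 2) - 53 ≡ 68. → (2, 68)
add P: (2, 68) + (10, 4). λ = (4 - 68)/(10 - 2) ≡ 9/8 mod 73. 8⁻¹ ≡ 64 (mod 73), so λ ≡ 65.
  x = λ² - 2 - 10 = 4225 - 12 ≡ 52; y = λ·(2 - 52) - 68 ≡ 40. → (52, 40)

(52, 40)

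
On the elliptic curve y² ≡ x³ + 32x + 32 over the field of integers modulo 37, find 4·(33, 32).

(3, 9)

Write Q = (33, 32).
Repeated addition: build up to 4Q.
2Q: tangent at (33, 32): λ = (3·33² + 32)/(2·32) ≡ 6/27. 27⁻¹ ≡ 11 (mod 37), so λ ≡ 6·11 ≡ 29.
  x = λ² - 33 - 33 = 841 - 66 ≡ 35; y = λ·(33 - 35) - 32 ≡ 21. → (35, 21)
3Q: (35, 21) + (33, 32). λ = (32 - 21)/(33 - 35) ≡ 11/35 mod 37. 35⁻¹ ≡ 18 (mod 37), so λ ≡ 13.
  x = λ² - 35 - 33 = 169 - 68 ≡ 27; y = λ·(35 - 27) - 21 ≡ 9. → (27, 9)
4Q: (27, 9) + (33, 32). λ = (32 - 9)/(33 - 27) ≡ 23/6 mod 37. 6⁻¹ ≡ 31 (mod 37), so λ ≡ 10.
  x = λ² - 27 - 33 = 100 - 60 ≡ 3; y = λ·(27 - 3) - 9 ≡ 9. → (3, 9)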